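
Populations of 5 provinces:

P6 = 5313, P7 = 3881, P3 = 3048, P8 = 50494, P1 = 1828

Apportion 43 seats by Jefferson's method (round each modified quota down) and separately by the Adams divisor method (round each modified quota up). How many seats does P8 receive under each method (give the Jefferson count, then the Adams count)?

Jefferson: P6 3, P7 2, P3 2, P8 35, P1 1.
Adams: P6 4, P7 3, P3 2, P8 32, P1 2.
P8 gets 35 under Jefferson and 32 under Adams.

35 and 32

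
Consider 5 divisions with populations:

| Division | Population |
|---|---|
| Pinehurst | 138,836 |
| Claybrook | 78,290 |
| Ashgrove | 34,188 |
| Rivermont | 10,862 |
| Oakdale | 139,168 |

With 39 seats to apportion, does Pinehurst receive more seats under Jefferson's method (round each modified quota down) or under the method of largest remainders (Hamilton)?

Jefferson

Jefferson: Pinehurst 14, Claybrook 7, Ashgrove 3, Rivermont 1, Oakdale 14.
Hamilton: Pinehurst 13, Claybrook 8, Ashgrove 3, Rivermont 1, Oakdale 14.
Pinehurst gets 14 under Jefferson and 13 under Hamilton.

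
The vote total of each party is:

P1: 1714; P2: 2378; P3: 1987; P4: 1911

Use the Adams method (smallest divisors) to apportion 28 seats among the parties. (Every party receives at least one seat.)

P1 6; P2 8; P3 7; P4 7

Standard divisor 7990/28 ≈ 285.357; standard quotas: P1 6.007, P2 8.333, P3 6.963, P4 6.697.
Rounding up gives 7, 9, 7, 7 = 30 seats, so the divisor must be adjusted.
With modified divisor 300: modified quotas P1 5.713, P2 7.927, P3 6.623, P4 6.370.
Rounding up: P1 6, P2 8, P3 7, P4 7 (total 28).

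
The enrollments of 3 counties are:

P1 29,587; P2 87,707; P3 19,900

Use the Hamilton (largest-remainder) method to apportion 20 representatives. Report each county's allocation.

Standard divisor: 137194 ÷ 20 ≈ 6859.7.
Standard quotas: P1 4.3132, P2 12.7858, P3 2.9010.
Lower quotas: P1 4, P2 12, P3 2 (sum 18, leaving 2 seats).
Remainders in descending order: P3 0.9010, P2 0.7858, P1 0.3132.
The surplus seats go to P3, P2.

P1 4, P2 13, P3 3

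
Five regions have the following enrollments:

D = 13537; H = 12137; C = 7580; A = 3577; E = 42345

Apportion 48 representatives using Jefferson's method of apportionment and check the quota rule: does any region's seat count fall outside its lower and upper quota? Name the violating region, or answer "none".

Standard quotas: D 8.207, H 7.358, C 4.595, A 2.169, E 25.671.
Jefferson allocation: D 8, H 7, C 4, A 2, E 27.
E has quota 25.671 (lower 25, upper 26) but receives 27 — outside the quota interval.

E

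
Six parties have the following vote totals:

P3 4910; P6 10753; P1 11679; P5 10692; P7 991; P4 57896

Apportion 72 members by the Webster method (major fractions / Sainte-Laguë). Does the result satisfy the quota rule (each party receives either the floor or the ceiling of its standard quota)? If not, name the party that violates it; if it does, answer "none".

Standard quotas: P3 3.648, P6 7.988, P1 8.676, P5 7.943, P7 0.736, P4 43.009.
Webster allocation: P3 4, P6 8, P1 9, P5 8, P7 1, P4 42.
P4 has quota 43.009 (lower 43, upper 44) but receives 42 — outside the quota interval.

P4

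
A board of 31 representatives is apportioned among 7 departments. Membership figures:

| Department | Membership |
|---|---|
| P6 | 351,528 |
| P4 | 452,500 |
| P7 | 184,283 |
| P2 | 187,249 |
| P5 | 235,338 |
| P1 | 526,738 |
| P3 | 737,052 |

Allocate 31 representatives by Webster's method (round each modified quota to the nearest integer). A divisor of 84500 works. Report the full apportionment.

With modified divisor 84500: modified quotas P6 4.160, P4 5.355, P7 2.181, P2 2.216, P5 2.785, P1 6.234, P3 8.723.
Rounding to the nearest integer: P6 4, P4 5, P7 2, P2 2, P5 3, P1 6, P3 9 (total 31).

P6=4; P4=5; P7=2; P2=2; P5=3; P1=6; P3=9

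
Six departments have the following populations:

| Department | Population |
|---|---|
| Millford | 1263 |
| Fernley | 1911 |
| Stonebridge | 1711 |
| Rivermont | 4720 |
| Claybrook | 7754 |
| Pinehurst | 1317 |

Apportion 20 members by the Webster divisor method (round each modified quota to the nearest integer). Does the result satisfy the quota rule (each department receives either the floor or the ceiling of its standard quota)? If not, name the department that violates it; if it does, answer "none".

Standard quotas: Millford 1.353, Fernley 2.046, Stonebridge 1.832, Rivermont 5.055, Claybrook 8.304, Pinehurst 1.410.
Webster allocation: Millford 1, Fernley 2, Stonebridge 2, Rivermont 5, Claybrook 9, Pinehurst 1.
Every allocation lies between the lower and upper quota.

none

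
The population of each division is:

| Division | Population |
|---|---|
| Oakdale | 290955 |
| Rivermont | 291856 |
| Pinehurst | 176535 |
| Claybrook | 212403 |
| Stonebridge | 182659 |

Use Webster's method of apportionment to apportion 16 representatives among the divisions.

Standard divisor 1154408/16 ≈ 72150.5; standard quotas: Oakdale 4.033, Rivermont 4.045, Pinehurst 2.447, Claybrook 2.944, Stonebridge 2.532.
Rounding to the nearest integer gives Oakdale 4, Rivermont 4, Pinehurst 2, Claybrook 3, Stonebridge 3 — total 16, matching the house size, so no adjustment is needed.

Oakdale 4; Rivermont 4; Pinehurst 2; Claybrook 3; Stonebridge 3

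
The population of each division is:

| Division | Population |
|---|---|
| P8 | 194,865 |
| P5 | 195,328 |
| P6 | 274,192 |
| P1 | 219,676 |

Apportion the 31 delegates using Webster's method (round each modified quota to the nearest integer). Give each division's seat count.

Standard divisor 884061/31 ≈ 28518.097; standard quotas: P8 6.833, P5 6.849, P6 9.615, P1 7.703.
Rounding to the nearest integer gives 7, 7, 10, 8 = 32 seats, so the divisor must be adjusted.
With modified divisor 29100: modified quotas P8 6.696, P5 6.712, P6 9.422, P1 7.549.
Rounding to the nearest integer: P8 7, P5 7, P6 9, P1 8 (total 31).

P8 7; P5 7; P6 9; P1 8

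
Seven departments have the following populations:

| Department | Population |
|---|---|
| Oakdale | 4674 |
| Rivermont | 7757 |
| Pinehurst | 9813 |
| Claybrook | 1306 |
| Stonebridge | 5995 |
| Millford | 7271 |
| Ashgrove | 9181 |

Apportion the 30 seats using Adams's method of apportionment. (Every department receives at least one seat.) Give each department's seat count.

Oakdale 3; Rivermont 5; Pinehurst 6; Claybrook 1; Stonebridge 4; Millford 5; Ashgrove 6

Standard divisor 45997/30 ≈ 1533.233; standard quotas: Oakdale 3.048, Rivermont 5.059, Pinehurst 6.400, Claybrook 0.852, Stonebridge 3.910, Millford 4.742, Ashgrove 5.988.
Rounding up gives 4, 6, 7, 1, 4, 5, 6 = 33 seats, so the divisor must be adjusted.
With modified divisor 1700: modified quotas Oakdale 2.749, Rivermont 4.563, Pinehurst 5.772, Claybrook 0.768, Stonebridge 3.526, Millford 4.277, Ashgrove 5.401.
Rounding up: Oakdale 3, Rivermont 5, Pinehurst 6, Claybrook 1, Stonebridge 4, Millford 5, Ashgrove 6 (total 30).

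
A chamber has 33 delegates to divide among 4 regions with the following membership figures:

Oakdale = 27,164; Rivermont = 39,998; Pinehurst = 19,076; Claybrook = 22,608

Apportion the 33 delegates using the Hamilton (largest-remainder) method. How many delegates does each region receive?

Oakdale: 8; Rivermont: 12; Pinehurst: 6; Claybrook: 7

The standard divisor is 108846/33 ≈ 3298.364.
Standard quotas: Oakdale 8.2356, Rivermont 12.1266, Pinehurst 5.7835, Claybrook 6.8543.
Lower quotas: Oakdale 8, Rivermont 12, Pinehurst 5, Claybrook 6 (sum 31, leaving 2 seats).
Remainders in descending order: Claybrook 0.8543, Pinehurst 0.7835, Oakdale 0.2356, Rivermont 0.1266.
The surplus seats go to Claybrook, Pinehurst.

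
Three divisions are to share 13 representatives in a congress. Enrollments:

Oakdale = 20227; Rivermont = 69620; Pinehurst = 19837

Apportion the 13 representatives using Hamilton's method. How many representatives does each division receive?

Standard divisor: 109684 ÷ 13 ≈ 8437.231.
Standard quotas: Oakdale 2.3974, Rivermont 8.2515, Pinehurst 2.3511.
Lower quotas: Oakdale 2, Rivermont 8, Pinehurst 2 (sum 12, leaving 1 seat).
Remainders in descending order: Oakdale 0.3974, Pinehurst 0.3511, Rivermont 0.2515.
The surplus seat goes to Oakdale.

Oakdale: 3; Rivermont: 8; Pinehurst: 2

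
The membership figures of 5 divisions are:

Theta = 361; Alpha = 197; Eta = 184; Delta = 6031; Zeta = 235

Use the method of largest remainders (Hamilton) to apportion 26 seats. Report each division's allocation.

Total 7008; standard divisor 7008/26 ≈ 269.538.
Standard quotas: Theta 1.3393, Alpha 0.7309, Eta 0.6826, Delta 22.3753, Zeta 0.8719.
Lower quotas: Theta 1, Alpha 0, Eta 0, Delta 22, Zeta 0 (sum 23, leaving 3 seats).
Remainders in descending order: Zeta 0.8719, Alpha 0.7309, Eta 0.6826, Delta 0.3753, Theta 0.3393.
The surplus seats go to Zeta, Alpha, Eta.

Theta 1; Alpha 1; Eta 1; Delta 22; Zeta 1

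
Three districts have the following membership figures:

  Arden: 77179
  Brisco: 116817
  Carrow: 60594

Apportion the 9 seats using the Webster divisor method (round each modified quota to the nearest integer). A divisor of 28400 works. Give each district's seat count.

With modified divisor 28400: modified quotas Arden 2.718, Brisco 4.113, Carrow 2.134.
Rounding to the nearest integer: Arden 3, Brisco 4, Carrow 2 (total 9).

Arden 3, Brisco 4, Carrow 2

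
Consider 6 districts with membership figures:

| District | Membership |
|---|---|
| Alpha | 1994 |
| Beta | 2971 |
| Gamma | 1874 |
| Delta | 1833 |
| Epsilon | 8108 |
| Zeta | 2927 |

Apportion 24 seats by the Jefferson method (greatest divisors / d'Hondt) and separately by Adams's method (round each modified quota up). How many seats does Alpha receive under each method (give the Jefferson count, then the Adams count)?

2 and 3

Jefferson: Alpha 2, Beta 4, Gamma 2, Delta 2, Epsilon 11, Zeta 3.
Adams: Alpha 3, Beta 4, Gamma 2, Delta 2, Epsilon 9, Zeta 4.
Alpha gets 2 under Jefferson and 3 under Adams.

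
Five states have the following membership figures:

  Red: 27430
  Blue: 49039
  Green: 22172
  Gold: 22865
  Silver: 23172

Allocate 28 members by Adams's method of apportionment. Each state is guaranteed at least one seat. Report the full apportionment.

Red 5, Blue 9, Green 4, Gold 5, Silver 5

Standard divisor 144678/28 ≈ 5167.071; standard quotas: Red 5.309, Blue 9.491, Green 4.291, Gold 4.425, Silver 4.485.
Rounding up gives 6, 10, 5, 5, 5 = 31 seats, so the divisor must be adjusted.
With modified divisor 5600: modified quotas Red 4.898, Blue 8.757, Green 3.959, Gold 4.083, Silver 4.138.
Rounding up: Red 5, Blue 9, Green 4, Gold 5, Silver 5 (total 28).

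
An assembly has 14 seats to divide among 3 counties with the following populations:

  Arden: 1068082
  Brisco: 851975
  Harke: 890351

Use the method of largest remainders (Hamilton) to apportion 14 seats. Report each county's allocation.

Arden: 5, Brisco: 4, Harke: 5

Standard divisor: 2810408 ÷ 14 ≈ 200743.429.
Standard quotas: Arden 5.3206, Brisco 4.2441, Harke 4.4353.
Lower quotas: Arden 5, Brisco 4, Harke 4 (sum 13, leaving 1 seat).
Remainders in descending order: Harke 0.4353, Arden 0.3206, Brisco 0.2441.
The surplus seat goes to Harke.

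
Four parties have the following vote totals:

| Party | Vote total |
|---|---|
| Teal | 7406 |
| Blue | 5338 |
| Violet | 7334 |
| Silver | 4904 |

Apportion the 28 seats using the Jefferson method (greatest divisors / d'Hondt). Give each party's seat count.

Teal 9, Blue 6, Violet 8, Silver 5

Standard divisor 24982/28 ≈ 892.214; standard quotas: Teal 8.301, Blue 5.983, Violet 8.220, Silver 5.496.
Rounding down gives 8, 5, 8, 5 = 26 seats, so the divisor must be adjusted.
With modified divisor 820.1: modified quotas Teal 9.031, Blue 6.509, Violet 8.943, Silver 5.980.
Rounding down: Teal 9, Blue 6, Violet 8, Silver 5 (total 28).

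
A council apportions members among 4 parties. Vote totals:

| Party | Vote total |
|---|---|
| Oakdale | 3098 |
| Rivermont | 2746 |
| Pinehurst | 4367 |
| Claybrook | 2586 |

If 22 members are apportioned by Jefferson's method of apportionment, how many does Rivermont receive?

5

Standard divisor 12797/22 ≈ 581.682; standard quotas: Oakdale 5.326, Rivermont 4.721, Pinehurst 7.508, Claybrook 4.446.
Rounding down gives 5, 4, 7, 4 = 20 seats, so the divisor must be adjusted.
With modified divisor 530: modified quotas Oakdale 5.845, Rivermont 5.181, Pinehurst 8.240, Claybrook 4.879.
Rounding down: Oakdale 5, Rivermont 5, Pinehurst 8, Claybrook 4 (total 22).
Rivermont receives 5.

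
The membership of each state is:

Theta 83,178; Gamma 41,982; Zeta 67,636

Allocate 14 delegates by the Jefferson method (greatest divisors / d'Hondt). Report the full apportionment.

Standard divisor 192796/14 ≈ 13771.143; standard quotas: Theta 6.040, Gamma 3.049, Zeta 4.911.
Rounding down gives 6, 3, 4 = 13 seats, so the divisor must be adjusted.
With modified divisor 12700: modified quotas Theta 6.549, Gamma 3.306, Zeta 5.326.
Rounding down: Theta 6, Gamma 3, Zeta 5 (total 14).

Theta 6, Gamma 3, Zeta 5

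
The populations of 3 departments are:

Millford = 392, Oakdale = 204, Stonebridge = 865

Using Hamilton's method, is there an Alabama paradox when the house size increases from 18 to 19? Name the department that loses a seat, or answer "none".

none

At 18 seats: Millford 5, Oakdale 2, Stonebridge 11.
At 19 seats: Millford 5, Oakdale 3, Stonebridge 11.
No department's allocation decreased.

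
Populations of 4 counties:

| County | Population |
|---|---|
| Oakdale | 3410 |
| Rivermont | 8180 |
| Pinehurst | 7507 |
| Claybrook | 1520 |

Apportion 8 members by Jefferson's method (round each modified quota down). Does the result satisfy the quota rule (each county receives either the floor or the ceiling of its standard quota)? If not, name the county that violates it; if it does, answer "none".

Standard quotas: Oakdale 1.323, Rivermont 3.174, Pinehurst 2.913, Claybrook 0.590.
Jefferson allocation: Oakdale 1, Rivermont 4, Pinehurst 3, Claybrook 0.
Every allocation lies between the lower and upper quota.

none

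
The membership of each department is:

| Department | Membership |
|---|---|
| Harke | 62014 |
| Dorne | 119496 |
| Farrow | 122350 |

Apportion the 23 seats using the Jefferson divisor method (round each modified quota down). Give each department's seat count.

Standard divisor 303860/23 ≈ 13211.304; standard quotas: Harke 4.694, Dorne 9.045, Farrow 9.261.
Rounding down gives 4, 9, 9 = 22 seats, so the divisor must be adjusted.
With modified divisor 12300: modified quotas Harke 5.042, Dorne 9.715, Farrow 9.947.
Rounding down: Harke 5, Dorne 9, Farrow 9 (total 23).

Harke 5, Dorne 9, Farrow 9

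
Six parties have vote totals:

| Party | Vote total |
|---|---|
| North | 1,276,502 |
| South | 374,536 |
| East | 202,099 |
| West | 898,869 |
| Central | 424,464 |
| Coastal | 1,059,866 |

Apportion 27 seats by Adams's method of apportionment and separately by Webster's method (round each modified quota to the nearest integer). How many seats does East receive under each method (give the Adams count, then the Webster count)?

Adams: North 8, South 3, East 2, West 5, Central 3, Coastal 6.
Webster: North 8, South 2, East 1, West 6, Central 3, Coastal 7.
East gets 2 under Adams and 1 under Webster.

2 and 1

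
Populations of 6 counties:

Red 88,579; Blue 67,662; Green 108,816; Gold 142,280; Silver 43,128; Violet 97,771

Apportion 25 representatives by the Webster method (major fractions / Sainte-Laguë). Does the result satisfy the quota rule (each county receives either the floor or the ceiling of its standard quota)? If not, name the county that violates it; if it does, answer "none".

Standard quotas: Red 4.039, Blue 3.085, Green 4.962, Gold 6.488, Silver 1.967, Violet 4.458.
Webster allocation: Red 4, Blue 3, Green 5, Gold 7, Silver 2, Violet 4.
Every allocation lies between the lower and upper quota.

none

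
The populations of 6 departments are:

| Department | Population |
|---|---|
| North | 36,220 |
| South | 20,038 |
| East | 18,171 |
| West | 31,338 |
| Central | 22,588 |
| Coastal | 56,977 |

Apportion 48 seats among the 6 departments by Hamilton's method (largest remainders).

North 9; South 5; East 5; West 8; Central 6; Coastal 15

The standard divisor is 185332/48 ≈ 3861.083.
Standard quotas: North 9.3808, South 5.1897, East 4.7062, West 8.1164, Central 5.8502, Coastal 14.7567.
Lower quotas: North 9, South 5, East 4, West 8, Central 5, Coastal 14 (sum 45, leaving 3 seats).
Remainders in descending order: Central 0.8502, Coastal 0.7567, East 0.7062, North 0.3808, South 0.1897, West 0.1164.
The surplus seats go to Central, Coastal, East.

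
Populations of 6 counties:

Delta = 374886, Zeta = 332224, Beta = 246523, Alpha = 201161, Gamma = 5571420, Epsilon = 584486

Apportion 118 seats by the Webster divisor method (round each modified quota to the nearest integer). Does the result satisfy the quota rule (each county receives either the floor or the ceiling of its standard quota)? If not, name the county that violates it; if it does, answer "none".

Gamma

Standard quotas: Delta 6.051, Zeta 5.362, Beta 3.979, Alpha 3.247, Gamma 89.927, Epsilon 9.434.
Webster allocation: Delta 6, Zeta 5, Beta 4, Alpha 3, Gamma 91, Epsilon 9.
Gamma has quota 89.927 (lower 89, upper 90) but receives 91 — outside the quota interval.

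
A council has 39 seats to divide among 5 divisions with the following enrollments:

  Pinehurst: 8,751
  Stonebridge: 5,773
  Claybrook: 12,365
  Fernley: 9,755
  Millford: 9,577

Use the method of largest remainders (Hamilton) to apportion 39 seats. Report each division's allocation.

Pinehurst 7, Stonebridge 5, Claybrook 11, Fernley 8, Millford 8

The standard divisor is 46221/39 ≈ 1185.154.
Standard quotas: Pinehurst 7.3839, Stonebridge 4.8711, Claybrook 10.4332, Fernley 8.2310, Millford 8.0808.
Lower quotas: Pinehurst 7, Stonebridge 4, Claybrook 10, Fernley 8, Millford 8 (sum 37, leaving 2 seats).
Remainders in descending order: Stonebridge 0.8711, Claybrook 0.4332, Pinehurst 0.3839, Fernley 0.2310, Millford 0.0808.
Largest remainders: Stonebridge, Claybrook receive the extra seats.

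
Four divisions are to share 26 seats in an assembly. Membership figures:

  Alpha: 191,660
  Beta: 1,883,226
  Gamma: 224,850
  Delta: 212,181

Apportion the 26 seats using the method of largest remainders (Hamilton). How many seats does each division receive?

Alpha: 2; Beta: 20; Gamma: 2; Delta: 2

Standard divisor: 2511917 ÷ 26 ≈ 96612.192.
Standard quotas: Alpha 1.9838, Beta 19.4926, Gamma 2.3273, Delta 2.1962.
Lower quotas: Alpha 1, Beta 19, Gamma 2, Delta 2 (sum 24, leaving 2 seats).
Remainders in descending order: Alpha 0.9838, Beta 0.4926, Gamma 0.3273, Delta 0.1962.
Largest remainders: Alpha, Beta receive the extra seats.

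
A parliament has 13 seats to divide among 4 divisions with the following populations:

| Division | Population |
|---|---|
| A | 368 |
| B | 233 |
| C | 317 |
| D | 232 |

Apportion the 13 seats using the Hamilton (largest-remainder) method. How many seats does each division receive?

A=4, B=3, C=3, D=3

The standard divisor is 1150/13 ≈ 88.462.
Standard quotas: A 4.160, B 2.634, C 3.583, D 2.623.
Lower quotas: A 4, B 2, C 3, D 2 (sum 11, leaving 2 seats).
Remainders in descending order: B 0.634, D 0.623, C 0.583, A 0.160.
Largest remainders: B, D receive the extra seats.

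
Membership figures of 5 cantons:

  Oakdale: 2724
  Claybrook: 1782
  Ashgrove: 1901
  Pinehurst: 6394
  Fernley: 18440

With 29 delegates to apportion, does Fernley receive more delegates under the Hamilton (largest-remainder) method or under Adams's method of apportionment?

Hamilton: Oakdale 2, Claybrook 2, Ashgrove 2, Pinehurst 6, Fernley 17.
Adams: Oakdale 3, Claybrook 2, Ashgrove 2, Pinehurst 6, Fernley 16.
Fernley gets 17 under Hamilton and 16 under Adams.

Hamilton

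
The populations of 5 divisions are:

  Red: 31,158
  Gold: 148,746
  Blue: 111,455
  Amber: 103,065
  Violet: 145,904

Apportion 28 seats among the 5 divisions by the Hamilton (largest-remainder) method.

The standard divisor is 540328/28 ≈ 19297.429.
Standard quotas: Red 1.6146, Gold 7.7081, Blue 5.7756, Amber 5.3409, Violet 7.5608.
Lower quotas: Red 1, Gold 7, Blue 5, Amber 5, Violet 7 (sum 25, leaving 3 seats).
Remainders in descending order: Blue 0.7756, Gold 0.7081, Red 0.6146, Violet 0.5608, Amber 0.3409.
Largest remainders: Blue, Gold, Red receive the extra seats.

Red=2; Gold=8; Blue=6; Amber=5; Violet=7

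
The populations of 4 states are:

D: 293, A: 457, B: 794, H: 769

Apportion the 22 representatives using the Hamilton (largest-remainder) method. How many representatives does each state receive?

The standard divisor is 2313/22 ≈ 105.136.
Standard quotas: D 2.787, A 4.347, B 7.552, H 7.314.
Lower quotas: D 2, A 4, B 7, H 7 (sum 20, leaving 2 seats).
Remainders in descending order: D 0.787, B 0.552, A 0.347, H 0.314.
The surplus seats go to D, B.

D 3; A 4; B 8; H 7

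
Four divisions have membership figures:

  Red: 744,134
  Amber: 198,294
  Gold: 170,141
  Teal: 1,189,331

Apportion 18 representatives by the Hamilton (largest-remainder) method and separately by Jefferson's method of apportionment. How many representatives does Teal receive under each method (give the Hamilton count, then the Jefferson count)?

Hamilton: Red 6, Amber 2, Gold 1, Teal 9.
Jefferson: Red 6, Amber 1, Gold 1, Teal 10.
Teal gets 9 under Hamilton and 10 under Jefferson.

9 and 10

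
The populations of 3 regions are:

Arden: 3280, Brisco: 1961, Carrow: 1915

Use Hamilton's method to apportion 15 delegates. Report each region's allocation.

Arden 7, Brisco 4, Carrow 4

The standard divisor is 7156/15 ≈ 477.067.
Standard quotas: Arden 6.875, Brisco 4.111, Carrow 4.014.
Lower quotas: Arden 6, Brisco 4, Carrow 4 (sum 14, leaving 1 seat).
Remainders in descending order: Arden 0.875, Brisco 0.111, Carrow 0.014.
The surplus seat goes to Arden.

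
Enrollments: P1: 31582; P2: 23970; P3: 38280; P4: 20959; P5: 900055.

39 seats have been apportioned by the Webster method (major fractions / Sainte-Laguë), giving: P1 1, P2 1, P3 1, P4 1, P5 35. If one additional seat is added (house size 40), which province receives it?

P3

Priority for the next seat is population ÷ (current seats + 0.5).
Priorities: P1 21054.667, P2 15980.000, P3 25520.000, P4 13972.667, P5 25353.662.
Highest priority: P3.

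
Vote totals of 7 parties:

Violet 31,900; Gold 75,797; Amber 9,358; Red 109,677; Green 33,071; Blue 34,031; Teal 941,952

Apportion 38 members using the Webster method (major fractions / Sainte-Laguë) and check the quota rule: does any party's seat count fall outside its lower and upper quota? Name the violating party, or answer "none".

Standard quotas: Violet 0.981, Gold 2.331, Amber 0.288, Red 3.373, Green 1.017, Blue 1.046, Teal 28.965.
Webster allocation: Violet 1, Gold 2, Amber 0, Red 3, Green 1, Blue 1, Teal 30.
Teal has quota 28.965 (lower 28, upper 29) but receives 30 — outside the quota interval.

Teal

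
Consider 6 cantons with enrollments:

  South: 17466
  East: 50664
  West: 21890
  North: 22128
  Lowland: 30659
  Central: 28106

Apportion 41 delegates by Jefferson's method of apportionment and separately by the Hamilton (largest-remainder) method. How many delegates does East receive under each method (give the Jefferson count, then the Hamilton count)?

Jefferson: South 4, East 13, West 5, North 5, Lowland 7, Central 7.
Hamilton: South 4, East 12, West 5, North 5, Lowland 8, Central 7.
East gets 13 under Jefferson and 12 under Hamilton.

13 and 12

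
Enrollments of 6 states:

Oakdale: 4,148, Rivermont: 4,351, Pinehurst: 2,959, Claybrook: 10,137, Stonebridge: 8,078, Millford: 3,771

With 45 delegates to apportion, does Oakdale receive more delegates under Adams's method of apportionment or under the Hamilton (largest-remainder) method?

Adams: Oakdale 6, Rivermont 6, Pinehurst 4, Claybrook 13, Stonebridge 11, Millford 5.
Hamilton: Oakdale 5, Rivermont 6, Pinehurst 4, Claybrook 14, Stonebridge 11, Millford 5.
Oakdale gets 6 under Adams and 5 under Hamilton.

Adams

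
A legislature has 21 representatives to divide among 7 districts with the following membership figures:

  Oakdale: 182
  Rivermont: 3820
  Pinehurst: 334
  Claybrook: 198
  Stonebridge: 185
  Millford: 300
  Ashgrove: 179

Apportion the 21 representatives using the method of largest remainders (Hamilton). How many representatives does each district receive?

Oakdale 1; Rivermont 15; Pinehurst 1; Claybrook 1; Stonebridge 1; Millford 1; Ashgrove 1

Standard divisor: 5198 ÷ 21 ≈ 247.524.
Standard quotas: Oakdale 0.735, Rivermont 15.433, Pinehurst 1.349, Claybrook 0.800, Stonebridge 0.747, Millford 1.212, Ashgrove 0.723.
Lower quotas: Oakdale 0, Rivermont 15, Pinehurst 1, Claybrook 0, Stonebridge 0, Millford 1, Ashgrove 0 (sum 17, leaving 4 seats).
Remainders in descending order: Claybrook 0.800, Stonebridge 0.747, Oakdale 0.735, Ashgrove 0.723, Rivermont 0.433, Pinehurst 0.349, Millford 0.212.
The surplus seats go to Claybrook, Stonebridge, Oakdale, Ashgrove.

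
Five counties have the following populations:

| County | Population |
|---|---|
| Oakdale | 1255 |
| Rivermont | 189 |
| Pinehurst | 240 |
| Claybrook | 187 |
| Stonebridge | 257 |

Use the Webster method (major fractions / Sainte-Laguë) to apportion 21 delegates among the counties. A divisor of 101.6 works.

Oakdale=12; Rivermont=2; Pinehurst=2; Claybrook=2; Stonebridge=3

With modified divisor 101.6: modified quotas Oakdale 12.352, Rivermont 1.860, Pinehurst 2.362, Claybrook 1.841, Stonebridge 2.530.
Rounding to the nearest integer: Oakdale 12, Rivermont 2, Pinehurst 2, Claybrook 2, Stonebridge 3 (total 21).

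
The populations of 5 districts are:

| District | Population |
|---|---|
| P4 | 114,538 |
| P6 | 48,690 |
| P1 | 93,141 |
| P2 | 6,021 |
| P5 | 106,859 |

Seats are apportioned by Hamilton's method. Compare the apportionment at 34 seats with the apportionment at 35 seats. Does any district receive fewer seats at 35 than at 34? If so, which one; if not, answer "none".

At 34 seats: P4 10, P6 4, P1 9, P2 1, P5 10.
At 35 seats: P4 11, P6 5, P1 9, P2 0, P5 10.
P2 drops from 1 to 0.

P2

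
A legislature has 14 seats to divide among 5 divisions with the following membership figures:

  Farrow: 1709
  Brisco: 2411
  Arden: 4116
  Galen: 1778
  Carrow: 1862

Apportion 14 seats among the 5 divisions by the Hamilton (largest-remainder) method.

The standard divisor is 11876/14 ≈ 848.286.
Standard quotas: Farrow 2.015, Brisco 2.842, Arden 4.852, Galen 2.096, Carrow 2.195.
Lower quotas: Farrow 2, Brisco 2, Arden 4, Galen 2, Carrow 2 (sum 12, leaving 2 seats).
Remainders in descending order: Arden 0.852, Brisco 0.842, Carrow 0.195, Galen 0.096, Farrow 0.015.
Largest remainders: Arden, Brisco receive the extra seats.

Farrow 2, Brisco 3, Arden 5, Galen 2, Carrow 2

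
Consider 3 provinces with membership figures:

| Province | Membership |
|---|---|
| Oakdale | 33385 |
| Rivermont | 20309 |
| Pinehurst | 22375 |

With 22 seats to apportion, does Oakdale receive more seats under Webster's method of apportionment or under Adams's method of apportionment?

Webster: Oakdale 10, Rivermont 6, Pinehurst 6.
Adams: Oakdale 9, Rivermont 6, Pinehurst 7.
Oakdale gets 10 under Webster and 9 under Adams.

Webster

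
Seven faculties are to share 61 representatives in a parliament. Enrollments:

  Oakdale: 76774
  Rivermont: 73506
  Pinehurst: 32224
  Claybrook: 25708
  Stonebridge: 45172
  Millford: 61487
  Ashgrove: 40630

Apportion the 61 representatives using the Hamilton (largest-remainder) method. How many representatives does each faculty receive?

Oakdale 13, Rivermont 13, Pinehurst 5, Claybrook 4, Stonebridge 8, Millford 11, Ashgrove 7

Standard divisor: 355501 ÷ 61 ≈ 5827.885.
Standard quotas: Oakdale 13.1736, Rivermont 12.6128, Pinehurst 5.5293, Claybrook 4.4112, Stonebridge 7.7510, Millford 10.5505, Ashgrove 6.9717.
Lower quotas: Oakdale 13, Rivermont 12, Pinehurst 5, Claybrook 4, Stonebridge 7, Millford 10, Ashgrove 6 (sum 57, leaving 4 seats).
Remainders in descending order: Ashgrove 0.9717, Stonebridge 0.7510, Rivermont 0.6128, Millford 0.5505, Pinehurst 0.5293, Claybrook 0.4112, Oakdale 0.1736.
Largest remainders: Ashgrove, Stonebridge, Rivermont, Millford receive the extra seats.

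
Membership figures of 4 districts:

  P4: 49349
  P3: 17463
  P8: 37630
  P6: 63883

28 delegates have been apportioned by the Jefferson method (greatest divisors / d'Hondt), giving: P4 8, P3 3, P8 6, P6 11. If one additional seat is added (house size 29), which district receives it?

P4

Priority for the next seat is population ÷ (current seats + 1).
Priorities: P4 5483.222, P3 4365.750, P8 5375.714, P6 5323.583.
Highest priority: P4.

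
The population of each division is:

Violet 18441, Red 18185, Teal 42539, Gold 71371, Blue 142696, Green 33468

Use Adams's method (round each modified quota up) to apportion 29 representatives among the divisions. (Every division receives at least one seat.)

Violet 2, Red 2, Teal 4, Gold 6, Blue 12, Green 3

Standard divisor 326700/29 ≈ 11265.517; standard quotas: Violet 1.637, Red 1.614, Teal 3.776, Gold 6.335, Blue 12.667, Green 2.971.
Rounding up gives 2, 2, 4, 7, 13, 3 = 31 seats, so the divisor must be adjusted.
With modified divisor 12400: modified quotas Violet 1.487, Red 1.467, Teal 3.431, Gold 5.756, Blue 11.508, Green 2.699.
Rounding up: Violet 2, Red 2, Teal 4, Gold 6, Blue 12, Green 3 (total 29).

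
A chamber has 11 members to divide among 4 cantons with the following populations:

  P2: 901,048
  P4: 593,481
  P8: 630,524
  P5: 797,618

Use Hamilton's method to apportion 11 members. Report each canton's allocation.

P2=4, P4=2, P8=2, P5=3

Standard divisor: 2922671 ÷ 11 ≈ 265697.364.
Standard quotas: P2 3.3913, P4 2.2337, P8 2.3731, P5 3.0020.
Lower quotas: P2 3, P4 2, P8 2, P5 3 (sum 10, leaving 1 seat).
Remainders in descending order: P2 0.3913, P8 0.3731, P4 0.2337, P5 0.0020.
The surplus seat goes to P2.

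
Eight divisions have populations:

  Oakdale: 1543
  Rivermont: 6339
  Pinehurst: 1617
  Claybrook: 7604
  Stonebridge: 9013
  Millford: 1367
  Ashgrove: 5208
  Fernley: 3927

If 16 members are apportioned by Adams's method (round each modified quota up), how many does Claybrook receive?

3

Standard divisor 36618/16 ≈ 2288.625; standard quotas: Oakdale 0.674, Rivermont 2.770, Pinehurst 0.707, Claybrook 3.323, Stonebridge 3.938, Millford 0.597, Ashgrove 2.276, Fernley 1.716.
Rounding up gives 1, 3, 1, 4, 4, 1, 3, 2 = 19 seats, so the divisor must be adjusted.
With modified divisor 3100: modified quotas Oakdale 0.498, Rivermont 2.045, Pinehurst 0.522, Claybrook 2.453, Stonebridge 2.907, Millford 0.441, Ashgrove 1.680, Fernley 1.267.
Rounding up: Oakdale 1, Rivermont 3, Pinehurst 1, Claybrook 3, Stonebridge 3, Millford 1, Ashgrove 2, Fernley 2 (total 16).
Claybrook receives 3.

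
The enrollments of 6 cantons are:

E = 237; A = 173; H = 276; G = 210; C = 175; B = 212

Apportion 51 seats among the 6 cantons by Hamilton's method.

E 9; A 7; H 11; G 8; C 7; B 9

Total 1283; standard divisor 1283/51 ≈ 25.157.
Standard quotas: E 9.421, A 6.877, H 10.971, G 8.348, C 6.956, B 8.427.
Lower quotas: E 9, A 6, H 10, G 8, C 6, B 8 (sum 47, leaving 4 seats).
Remainders in descending order: H 0.971, C 0.956, A 0.877, B 0.427, E 0.421, G 0.348.
Largest remainders: H, C, A, B receive the extra seats.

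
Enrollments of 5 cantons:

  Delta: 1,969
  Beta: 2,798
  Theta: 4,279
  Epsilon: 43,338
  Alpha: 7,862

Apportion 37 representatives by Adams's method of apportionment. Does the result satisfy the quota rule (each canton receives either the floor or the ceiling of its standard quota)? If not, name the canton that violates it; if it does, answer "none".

Epsilon

Standard quotas: Delta 1.209, Beta 1.718, Theta 2.628, Epsilon 26.616, Alpha 4.828.
Adams allocation: Delta 2, Beta 2, Theta 3, Epsilon 25, Alpha 5.
Epsilon has quota 26.616 (lower 26, upper 27) but receives 25 — outside the quota interval.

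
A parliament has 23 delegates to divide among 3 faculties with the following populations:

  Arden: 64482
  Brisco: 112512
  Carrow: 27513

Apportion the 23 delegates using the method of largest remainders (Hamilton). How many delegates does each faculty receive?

Arden 7, Brisco 13, Carrow 3

Total 204507; standard divisor 204507/23 ≈ 8891.609.
Standard quotas: Arden 7.2520, Brisco 12.6537, Carrow 3.0943.
Lower quotas: Arden 7, Brisco 12, Carrow 3 (sum 22, leaving 1 seat).
Remainders in descending order: Brisco 0.6537, Arden 0.2520, Carrow 0.0943.
Largest remainder: Brisco receives the extra seat.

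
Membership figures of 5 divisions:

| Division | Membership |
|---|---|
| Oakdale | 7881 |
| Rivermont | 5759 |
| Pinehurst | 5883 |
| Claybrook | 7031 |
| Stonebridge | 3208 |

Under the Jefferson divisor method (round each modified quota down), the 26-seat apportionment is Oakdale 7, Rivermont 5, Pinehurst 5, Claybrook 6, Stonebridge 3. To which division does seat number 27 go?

Priority for the next seat is population ÷ (current seats + 1).
Priorities: Oakdale 985.125, Rivermont 959.833, Pinehurst 980.500, Claybrook 1004.429, Stonebridge 802.000.
Highest priority: Claybrook.

Claybrook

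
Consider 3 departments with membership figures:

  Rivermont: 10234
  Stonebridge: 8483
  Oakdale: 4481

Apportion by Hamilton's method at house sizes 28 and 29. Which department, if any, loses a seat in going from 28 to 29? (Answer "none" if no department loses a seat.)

Oakdale

At 28 seats: Rivermont 12, Stonebridge 10, Oakdale 6.
At 29 seats: Rivermont 13, Stonebridge 11, Oakdale 5.
Oakdale drops from 6 to 5.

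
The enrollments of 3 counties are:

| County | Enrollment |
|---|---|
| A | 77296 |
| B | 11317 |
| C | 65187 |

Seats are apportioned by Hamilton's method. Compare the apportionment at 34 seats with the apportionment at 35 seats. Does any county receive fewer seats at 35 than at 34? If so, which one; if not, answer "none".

At 34 seats: A 17, B 3, C 14.
At 35 seats: A 18, B 2, C 15.
B drops from 3 to 2.

B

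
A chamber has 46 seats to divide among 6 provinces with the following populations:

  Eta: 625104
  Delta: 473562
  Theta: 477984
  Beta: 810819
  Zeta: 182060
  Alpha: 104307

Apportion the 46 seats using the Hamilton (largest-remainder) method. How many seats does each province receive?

Total 2673836; standard divisor 2673836/46 ≈ 58126.87.
Standard quotas: Eta 10.7541, Delta 8.1470, Theta 8.2231, Beta 13.9491, Zeta 3.1321, Alpha 1.7945.
Lower quotas: Eta 10, Delta 8, Theta 8, Beta 13, Zeta 3, Alpha 1 (sum 43, leaving 3 seats).
Remainders in descending order: Beta 0.9491, Alpha 0.7945, Eta 0.7541, Theta 0.2231, Delta 0.1470, Zeta 0.1321.
Largest remainders: Beta, Alpha, Eta receive the extra seats.

Eta: 11, Delta: 8, Theta: 8, Beta: 14, Zeta: 3, Alpha: 2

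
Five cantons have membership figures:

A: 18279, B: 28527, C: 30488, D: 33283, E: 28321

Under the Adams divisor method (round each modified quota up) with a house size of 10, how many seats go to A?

Standard divisor 138898/10 ≈ 13889.8; standard quotas: A 1.316, B 2.054, C 2.195, D 2.396, E 2.039.
Rounding up gives 2, 3, 3, 3, 3 = 14 seats, so the divisor must be adjusted.
With modified divisor 17500: modified quotas A 1.045, B 1.630, C 1.742, D 1.902, E 1.618.
Rounding up: A 2, B 2, C 2, D 2, E 2 (total 10).
A receives 2.

2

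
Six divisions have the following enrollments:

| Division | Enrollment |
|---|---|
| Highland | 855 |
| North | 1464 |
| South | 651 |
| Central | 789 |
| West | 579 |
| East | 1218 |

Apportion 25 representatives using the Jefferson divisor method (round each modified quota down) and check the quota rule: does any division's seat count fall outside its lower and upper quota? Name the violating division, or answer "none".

none

Standard quotas: Highland 3.847, North 6.587, South 2.929, Central 3.550, West 2.605, East 5.481.
Jefferson allocation: Highland 4, North 7, South 3, Central 3, West 2, East 6.
Every allocation lies between the lower and upper quota.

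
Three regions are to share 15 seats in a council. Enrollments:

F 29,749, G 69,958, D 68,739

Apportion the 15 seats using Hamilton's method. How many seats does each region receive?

F 3, G 6, D 6

Total 168446; standard divisor 168446/15 ≈ 11229.733.
Standard quotas: F 2.6491, G 6.2297, D 6.1212.
Lower quotas: F 2, G 6, D 6 (sum 14, leaving 1 seat).
Remainders in descending order: F 0.6491, G 0.2297, D 0.1212.
The surplus seat goes to F.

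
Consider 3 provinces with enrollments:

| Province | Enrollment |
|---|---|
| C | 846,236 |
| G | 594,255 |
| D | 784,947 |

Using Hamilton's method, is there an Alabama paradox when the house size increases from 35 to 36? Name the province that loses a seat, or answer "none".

G

At 35 seats: C 13, G 10, D 12.
At 36 seats: C 14, G 9, D 13.
G drops from 10 to 9.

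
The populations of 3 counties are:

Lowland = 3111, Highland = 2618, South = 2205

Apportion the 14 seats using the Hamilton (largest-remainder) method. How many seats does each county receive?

Total 7934; standard divisor 7934/14 ≈ 566.714.
Standard quotas: Lowland 5.490, Highland 4.620, South 3.891.
Lower quotas: Lowland 5, Highland 4, South 3 (sum 12, leaving 2 seats).
Remainders in descending order: South 0.891, Highland 0.620, Lowland 0.490.
The surplus seats go to South, Highland.

Lowland 5, Highland 5, South 4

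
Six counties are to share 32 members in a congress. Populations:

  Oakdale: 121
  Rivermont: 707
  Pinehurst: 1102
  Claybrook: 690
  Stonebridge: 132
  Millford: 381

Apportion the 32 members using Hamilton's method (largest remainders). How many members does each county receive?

The standard divisor is 3133/32 ≈ 97.906.
Standard quotas: Oakdale 1.236, Rivermont 7.221, Pinehurst 11.256, Claybrook 7.048, Stonebridge 1.348, Millford 3.891.
Lower quotas: Oakdale 1, Rivermont 7, Pinehurst 11, Claybrook 7, Stonebridge 1, Millford 3 (sum 30, leaving 2 seats).
Remainders in descending order: Millford 0.891, Stonebridge 0.348, Pinehurst 0.256, Oakdale 0.236, Rivermont 0.221, Claybrook 0.048.
Largest remainders: Millford, Stonebridge receive the extra seats.

Oakdale 1, Rivermont 7, Pinehurst 11, Claybrook 7, Stonebridge 2, Millford 4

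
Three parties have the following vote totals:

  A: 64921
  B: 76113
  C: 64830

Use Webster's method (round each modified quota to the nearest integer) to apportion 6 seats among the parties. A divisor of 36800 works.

With modified divisor 36800: modified quotas A 1.764, B 2.068, C 1.762.
Rounding to the nearest integer: A 2, B 2, C 2 (total 6).

A=2, B=2, C=2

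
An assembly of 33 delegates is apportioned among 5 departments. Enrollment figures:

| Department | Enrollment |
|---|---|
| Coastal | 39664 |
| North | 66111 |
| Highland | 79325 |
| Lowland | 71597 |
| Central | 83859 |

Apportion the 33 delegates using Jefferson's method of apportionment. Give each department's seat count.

Coastal 4; North 6; Highland 8; Lowland 7; Central 8

Standard divisor 340556/33 ≈ 10319.879; standard quotas: Coastal 3.843, North 6.406, Highland 7.687, Lowland 6.938, Central 8.126.
Rounding down gives 3, 6, 7, 6, 8 = 30 seats, so the divisor must be adjusted.
With modified divisor 9700: modified quotas Coastal 4.089, North 6.816, Highland 8.178, Lowland 7.381, Central 8.645.
Rounding down: Coastal 4, North 6, Highland 8, Lowland 7, Central 8 (total 33).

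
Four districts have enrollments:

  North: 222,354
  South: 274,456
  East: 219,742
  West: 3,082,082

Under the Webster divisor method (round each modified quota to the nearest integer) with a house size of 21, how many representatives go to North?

Standard divisor 3798634/21 ≈ 180887.333; standard quotas: North 1.229, South 1.517, East 1.215, West 17.039.
Rounding to the nearest integer gives North 1, South 2, East 1, West 17 — total 21, matching the house size, so no adjustment is needed.
North receives 1.

1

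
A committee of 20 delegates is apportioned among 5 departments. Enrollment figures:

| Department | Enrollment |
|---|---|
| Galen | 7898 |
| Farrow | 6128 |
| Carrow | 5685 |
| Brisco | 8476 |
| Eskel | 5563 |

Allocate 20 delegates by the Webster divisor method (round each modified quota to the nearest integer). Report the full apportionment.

Galen 5, Farrow 4, Carrow 3, Brisco 5, Eskel 3

Standard divisor 33750/20 ≈ 1687.5; standard quotas: Galen 4.680, Farrow 3.631, Carrow 3.369, Brisco 5.023, Eskel 3.297.
Rounding to the nearest integer gives Galen 5, Farrow 4, Carrow 3, Brisco 5, Eskel 3 — total 20, matching the house size, so no adjustment is needed.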